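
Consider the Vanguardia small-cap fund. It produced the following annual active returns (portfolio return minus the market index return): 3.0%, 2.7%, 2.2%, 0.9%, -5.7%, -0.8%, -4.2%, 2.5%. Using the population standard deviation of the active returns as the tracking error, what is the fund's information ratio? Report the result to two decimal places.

Mean return r̄ = 0.60 / 8 = 0.0750%
Population σ = √[Σ(r − r̄)² / 8] = √[78.9150 / 8] = √9.8644 = 3.1408%
IR = r̄ / tracking error = 0.0750 / 3.1408 = 0.0239

0.02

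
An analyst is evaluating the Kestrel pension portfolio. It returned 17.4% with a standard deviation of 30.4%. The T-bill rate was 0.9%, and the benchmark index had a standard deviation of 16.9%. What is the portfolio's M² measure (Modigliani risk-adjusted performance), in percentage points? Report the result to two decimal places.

Sharpe = (Rp − Rf) / σp = (17.4% − 0.9%) / 30.4% = 0.5428
M² = Rf + Sharpe × σm = 0.9% + 0.5428 × 16.9% = 10.0733%

10.07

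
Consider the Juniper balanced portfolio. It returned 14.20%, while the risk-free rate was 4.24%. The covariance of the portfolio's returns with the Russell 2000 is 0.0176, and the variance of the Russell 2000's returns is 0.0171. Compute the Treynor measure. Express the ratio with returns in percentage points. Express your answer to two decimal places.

β = Cov / Var = 0.0176 / 0.0171 = 1.0292
Treynor = (Rp − Rf) / β = (14.20% − 4.24%) / 1.0292 = 9.96 / 1.0292 = 9.6774

9.68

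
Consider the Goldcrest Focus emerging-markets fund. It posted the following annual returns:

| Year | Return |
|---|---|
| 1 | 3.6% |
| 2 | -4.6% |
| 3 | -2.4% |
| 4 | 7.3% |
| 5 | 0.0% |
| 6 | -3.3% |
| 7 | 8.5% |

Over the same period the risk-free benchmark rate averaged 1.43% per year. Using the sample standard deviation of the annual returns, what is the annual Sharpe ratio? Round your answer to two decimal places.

-0.02

μ = (3.6 − 4.6 − 2.4 + 7.3 + 0 − 3.3 + 8.5) / 7 = 1.3000%
Σ(r − μ)² = 164.4800; sample σ = √(164.4800/6) = 5.2358%
Sharpe = (μ − rf) / σ = (1.3000 − 1.43) / 5.2358 = -0.1300 / 5.2358 = -0.0248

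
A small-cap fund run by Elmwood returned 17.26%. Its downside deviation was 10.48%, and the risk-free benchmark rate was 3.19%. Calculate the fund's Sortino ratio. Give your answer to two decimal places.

1.34

Sortino = (Rp − Rf) / σd = (17.26% − 3.19%) / 10.48% = 14.07% / 10.48% = 1.3426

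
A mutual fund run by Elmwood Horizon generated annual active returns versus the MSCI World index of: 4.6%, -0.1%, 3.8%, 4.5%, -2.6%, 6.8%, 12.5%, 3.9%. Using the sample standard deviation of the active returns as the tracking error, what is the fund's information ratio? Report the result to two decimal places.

0.93

Mean return r̄ = 33.40 / 8 = 4.1750%
Σ(r − r̄)² = (4.6 − 4.1750)² + (-0.1 − 4.1750)² + … = 140.8750
σ = √[140.8750 / 7] = 4.4861%
IR = r̄ / tracking error = 4.1750 / 4.4861 = 0.9307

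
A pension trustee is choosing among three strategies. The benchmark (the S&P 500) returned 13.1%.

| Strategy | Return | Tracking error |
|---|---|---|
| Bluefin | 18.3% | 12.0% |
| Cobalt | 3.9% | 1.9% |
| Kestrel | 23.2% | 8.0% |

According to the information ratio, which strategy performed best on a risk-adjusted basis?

Kestrel

Bluefin: IR = (18.3% − 13.1%) / 12.0% = 0.433
Cobalt: IR = (3.9% − 13.1%) / 1.9% = -4.842
Kestrel: IR = (23.2% − 13.1%) / 8.0% = 1.263
Highest: Kestrel (1.263).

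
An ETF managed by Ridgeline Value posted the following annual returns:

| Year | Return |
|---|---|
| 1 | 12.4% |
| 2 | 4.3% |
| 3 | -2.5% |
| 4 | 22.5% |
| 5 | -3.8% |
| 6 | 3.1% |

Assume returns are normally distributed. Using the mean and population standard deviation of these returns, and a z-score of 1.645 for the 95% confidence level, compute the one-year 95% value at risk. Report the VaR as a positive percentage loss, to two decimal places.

8.91

r̄ = (12.4 + 4.3 − 2.5 + 22.5 − 3.8 + 3.1) / 6 = 6.0000%
Σ(r − r̄)² = (12.4 − 6.0000)² + (4.3 − 6.0000)² + (-2.5 − 6.0000)² + … = 492.8000
population σ = √(492.8000 / 6) = √82.1333 = 9.0627%
VaR = −(r̄ − z·σ) = −(6.0000 − 1.645 × 9.0627) = −(-8.9081) = 8.9081%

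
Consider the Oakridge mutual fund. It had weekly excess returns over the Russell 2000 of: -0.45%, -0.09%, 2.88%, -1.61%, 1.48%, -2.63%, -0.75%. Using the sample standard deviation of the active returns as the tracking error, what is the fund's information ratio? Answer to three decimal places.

-0.090

r̄ = (-0.45 − 0.09 + 2.88 − 1.61 + 1.48 − 2.63 − 0.75) / 7 = -0.1671%
Σ(r − r̄)² = (-0.45 − (-0.1671))² + (-0.09 − (-0.1671))² + (2.88 − (-0.1671))² + … = 20.5713
sample σ = √(20.5713 / 6) = √3.4286 = 1.8516%
IR = r̄ / tracking error = -0.1671 / 1.8516 = -0.0902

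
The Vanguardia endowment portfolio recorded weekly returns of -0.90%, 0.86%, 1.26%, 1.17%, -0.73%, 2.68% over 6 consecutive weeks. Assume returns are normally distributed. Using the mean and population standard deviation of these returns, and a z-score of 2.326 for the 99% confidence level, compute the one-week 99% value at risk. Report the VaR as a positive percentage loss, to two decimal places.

2.14

r̄ = (-0.9 + 0.86 + 1.26 + 1.17 − 0.73 + 2.68) / 6 = 0.7233%
Population std dev = √[9.0821 / 6] = 1.2303%
VaR = −(r̄ − z·σ) = −(0.7233 − 2.326 × 1.2303) = −(-2.1384) = 2.1384%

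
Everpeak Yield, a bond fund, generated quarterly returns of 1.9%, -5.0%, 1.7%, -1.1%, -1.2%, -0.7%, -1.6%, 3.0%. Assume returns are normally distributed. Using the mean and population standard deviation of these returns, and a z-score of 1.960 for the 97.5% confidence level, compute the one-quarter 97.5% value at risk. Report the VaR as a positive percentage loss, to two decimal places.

5.03

r̄ = (1.9 − 5 + 1.7 − 1.1 − 1.2 − 0.7 − 1.6 + 3) / 8 = -0.3750%
Σ(r − r̄)² = 45.0750; population σ = √(45.0750/8) = 2.3737%
VaR = −(r̄ − z·σ) = −(-0.3750 − 1.960 × 2.3737) = −(-5.0275) = 5.0275%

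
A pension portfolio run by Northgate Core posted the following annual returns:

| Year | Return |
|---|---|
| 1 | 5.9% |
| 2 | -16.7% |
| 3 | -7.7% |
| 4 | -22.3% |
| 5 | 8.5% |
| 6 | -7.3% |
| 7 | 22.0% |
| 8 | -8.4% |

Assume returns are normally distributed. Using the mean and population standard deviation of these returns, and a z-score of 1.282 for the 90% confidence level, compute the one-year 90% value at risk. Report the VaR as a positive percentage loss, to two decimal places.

μ = (5.9 − 16.7 − 7.7 − 22.3 + 8.5 − 7.3 + 22 − 8.4) / 8 = -3.2500%
Σ(r − μ)² = 1465.8800; population σ = √(1465.8800/8) = 13.5364%
VaR = −(μ − z·σ) = −(-3.2500 − 1.282 × 13.5364) = −(-20.6037) = 20.6037%

20.60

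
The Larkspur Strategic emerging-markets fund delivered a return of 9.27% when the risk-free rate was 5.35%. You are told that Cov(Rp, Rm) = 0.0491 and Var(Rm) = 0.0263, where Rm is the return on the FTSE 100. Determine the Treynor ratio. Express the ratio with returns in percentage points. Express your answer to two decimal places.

2.10

β = Cov / Var = 0.0491 / 0.0263 = 1.8669
Treynor = (Rp − Rf) / β = (9.27% − 5.35%) / 1.8669 = 3.92 / 1.8669 = 2.0997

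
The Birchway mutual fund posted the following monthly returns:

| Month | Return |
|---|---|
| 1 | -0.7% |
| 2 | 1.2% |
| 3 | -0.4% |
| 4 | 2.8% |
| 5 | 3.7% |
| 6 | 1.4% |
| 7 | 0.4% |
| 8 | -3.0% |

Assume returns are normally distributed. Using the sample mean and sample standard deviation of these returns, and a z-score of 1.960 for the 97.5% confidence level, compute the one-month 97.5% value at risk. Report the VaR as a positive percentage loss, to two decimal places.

3.46

Mean return r̄ = 5.40 / 8 = 0.6750%
Σ(r − r̄)² = 31.0950; sample σ = √(31.0950/7) = 2.1076%
VaR = −(r̄ − z·σ) = −(0.6750 − 1.960 × 2.1076) = −(-3.4559) = 3.4559%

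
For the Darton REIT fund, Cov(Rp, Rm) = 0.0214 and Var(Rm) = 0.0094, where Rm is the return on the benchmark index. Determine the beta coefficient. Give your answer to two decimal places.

2.28

β = Cov(Rp, Rm) / Var(Rm) = 0.0214 / 0.0094 = 2.2766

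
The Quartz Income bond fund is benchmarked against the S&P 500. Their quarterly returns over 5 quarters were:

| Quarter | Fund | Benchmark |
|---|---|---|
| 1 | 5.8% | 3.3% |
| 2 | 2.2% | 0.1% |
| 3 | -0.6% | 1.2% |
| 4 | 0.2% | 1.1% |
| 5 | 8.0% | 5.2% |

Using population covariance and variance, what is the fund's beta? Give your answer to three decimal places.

r̄p = 3.1200%,  r̄m = 2.1800%
Cov = Σ(rp − r̄p)(rm − r̄m) / 5 = 5.2904
Var(rm) = Σ(rm − r̄m)² / 5 = 3.3656
β = Cov / Var = 5.2904 / 3.3656 = 1.5719

1.572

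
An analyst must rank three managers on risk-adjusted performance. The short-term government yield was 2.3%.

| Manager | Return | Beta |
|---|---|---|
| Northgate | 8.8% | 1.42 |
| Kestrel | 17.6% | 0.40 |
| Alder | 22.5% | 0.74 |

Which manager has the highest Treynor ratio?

Northgate: Treynor = (8.8% − 2.3%) / 1.42 = 4.577
Kestrel: Treynor = (17.6% − 2.3%) / 0.40 = 38.250
Alder: Treynor = (22.5% − 2.3%) / 0.74 = 27.297
Highest: Kestrel (38.250).

Kestrel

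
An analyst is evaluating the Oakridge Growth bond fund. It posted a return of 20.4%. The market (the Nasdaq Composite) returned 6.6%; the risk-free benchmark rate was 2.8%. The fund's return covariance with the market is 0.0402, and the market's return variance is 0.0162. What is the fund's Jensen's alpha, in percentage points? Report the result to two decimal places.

8.17

β = Cov / Var = 0.0402 / 0.0162 = 2.4815
E[R] = Rf + β(Rm − Rf) = 2.8% + 2.4815 × (6.6% − 2.8%) = 12.2297%
α = Rp − E[R] = 20.4% − 12.2297% = 8.1703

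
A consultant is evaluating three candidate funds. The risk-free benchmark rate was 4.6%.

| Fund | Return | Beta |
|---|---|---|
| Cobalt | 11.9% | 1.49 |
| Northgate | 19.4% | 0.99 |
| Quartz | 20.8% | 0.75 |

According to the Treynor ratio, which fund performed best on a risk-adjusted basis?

Quartz

Cobalt: Treynor = (11.9% − 4.6%) / 1.49 = 4.899
Northgate: Treynor = (19.4% − 4.6%) / 0.99 = 14.949
Quartz: Treynor = (20.8% − 4.6%) / 0.75 = 21.600
Highest: Quartz (21.600).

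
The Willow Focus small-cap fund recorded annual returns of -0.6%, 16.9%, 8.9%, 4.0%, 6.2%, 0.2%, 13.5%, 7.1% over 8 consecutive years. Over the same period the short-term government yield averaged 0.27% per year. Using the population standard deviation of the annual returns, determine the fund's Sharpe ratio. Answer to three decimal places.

1.191

r̄ = (-0.6 + 16.9 + 8.9 + 4 + 6.2 + 0.2 + 13.5 + 7.1) / 8 = 56.20 / 8 = 7.0250%
Population σ = √[Σ(r − r̄)² / 8] = √[257.5150 / 8] = √32.1894 = 5.6736%
Sharpe = (r̄ − rf) / σ = (7.0250 − 0.27) / 5.6736 = 6.7550 / 5.6736 = 1.1906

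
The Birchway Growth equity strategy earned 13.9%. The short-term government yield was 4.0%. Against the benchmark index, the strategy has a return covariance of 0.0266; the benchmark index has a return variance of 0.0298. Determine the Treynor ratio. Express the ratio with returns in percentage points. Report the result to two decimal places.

β = Cov / Var = 0.0266 / 0.0298 = 0.8926
Treynor = (Rp − Rf) / β = (13.9% − 4.0%) / 0.8926 = 9.90 / 0.8926 = 11.0912

11.09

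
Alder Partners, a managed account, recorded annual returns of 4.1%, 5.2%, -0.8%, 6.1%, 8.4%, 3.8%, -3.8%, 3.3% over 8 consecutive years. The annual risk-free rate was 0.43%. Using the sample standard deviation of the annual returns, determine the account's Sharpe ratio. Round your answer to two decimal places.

r̄ = (4.1 + 5.2 − 0.8 + 6.1 + 8.4 + 3.8 − 3.8 + 3.3) / 8 = 26.30 / 8 = 3.2875%
Σ(r − r̄)² = (4.1 − 3.2875)² + (5.2 − 3.2875)² + … = 105.5688
sample σ = √(105.5688 / 7) = √15.0813 = 3.8835%
Sharpe = (r̄ − rf) / σ = (3.2875 − 0.43) / 3.8835 = 2.8575 / 3.8835 = 0.7358

0.74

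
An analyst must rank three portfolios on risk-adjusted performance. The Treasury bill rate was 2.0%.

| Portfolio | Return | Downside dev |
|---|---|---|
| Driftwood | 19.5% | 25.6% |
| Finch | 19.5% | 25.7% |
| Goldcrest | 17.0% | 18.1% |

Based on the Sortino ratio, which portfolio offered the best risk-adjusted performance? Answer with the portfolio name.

Goldcrest

Driftwood: Sortino ratio = (19.5% − 2.0%) / 25.6% = 0.684
Finch: Sortino ratio = (19.5% − 2.0%) / 25.7% = 0.681
Goldcrest: Sortino ratio = (17.0% − 2.0%) / 18.1% = 0.829
Highest: Goldcrest (0.829).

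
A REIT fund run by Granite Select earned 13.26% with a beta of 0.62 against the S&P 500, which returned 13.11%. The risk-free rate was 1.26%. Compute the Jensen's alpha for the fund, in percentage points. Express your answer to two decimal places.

CAPM expected return = Rf + β(Rm − Rf) = 1.26% + 0.62 × (13.11% − 1.26%) = 1.26 + 0.62 × 11.85 = 8.6070%
Jensen's α = Rp − E[R] = 13.26% − 8.6070% = 4.6530

4.65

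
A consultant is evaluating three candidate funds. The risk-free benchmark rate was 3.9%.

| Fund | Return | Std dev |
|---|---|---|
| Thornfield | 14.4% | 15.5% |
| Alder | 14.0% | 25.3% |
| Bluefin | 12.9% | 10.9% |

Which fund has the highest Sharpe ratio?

Thornfield: Sharpe ratio = (14.4% − 3.9%) / 15.5% = 0.677
Alder: Sharpe ratio = (14.0% − 3.9%) / 25.3% = 0.399
Bluefin: Sharpe ratio = (12.9% − 3.9%) / 10.9% = 0.826
Highest: Bluefin (0.826).

Bluefin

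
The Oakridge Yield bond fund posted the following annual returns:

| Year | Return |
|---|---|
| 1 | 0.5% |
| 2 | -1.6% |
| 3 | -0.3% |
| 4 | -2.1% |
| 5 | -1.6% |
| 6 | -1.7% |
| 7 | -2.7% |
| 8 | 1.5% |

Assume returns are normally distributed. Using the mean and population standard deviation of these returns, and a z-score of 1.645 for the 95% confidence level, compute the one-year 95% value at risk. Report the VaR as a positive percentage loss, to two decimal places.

Mean return μ = -8.00 / 8 = -1.0000%
Σ(r − μ)² = 14.3000; population σ = √(14.3000/8) = 1.3370%
VaR = −(μ − z·σ) = −(-1.0000 − 1.645 × 1.3370) = −(-3.1994) = 3.1994%

3.20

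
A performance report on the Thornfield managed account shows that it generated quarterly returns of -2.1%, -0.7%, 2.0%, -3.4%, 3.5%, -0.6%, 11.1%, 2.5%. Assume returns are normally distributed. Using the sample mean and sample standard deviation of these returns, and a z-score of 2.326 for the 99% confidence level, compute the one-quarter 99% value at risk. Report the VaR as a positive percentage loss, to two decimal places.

r̄ = (-2.1 − 0.7 + 2 − 3.4 + 3.5 − 0.6 + 11.1 + 2.5) / 8 = 12.30 / 8 = 1.5375%
Σ(r − r̄)² = (-2.1 − 1.5375)² + (-0.7 − 1.5375)² + … = 143.6188
σ = √[143.6188 / 7] = 4.5296%
VaR = −(r̄ − z·σ) = −(1.5375 − 2.326 × 4.5296) = −(-8.9983) = 8.9983%

9.00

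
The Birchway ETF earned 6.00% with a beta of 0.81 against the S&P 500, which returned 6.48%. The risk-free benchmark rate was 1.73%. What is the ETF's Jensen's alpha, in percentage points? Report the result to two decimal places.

0.42

CAPM expected return = Rf + β(Rm − Rf) = 1.73% + 0.81 × (6.48% − 1.73%) = 1.73 + 0.81 × 4.75 = 5.5775%
Jensen's α = Rp − E[R] = 6.00% − 5.5775% = 0.4225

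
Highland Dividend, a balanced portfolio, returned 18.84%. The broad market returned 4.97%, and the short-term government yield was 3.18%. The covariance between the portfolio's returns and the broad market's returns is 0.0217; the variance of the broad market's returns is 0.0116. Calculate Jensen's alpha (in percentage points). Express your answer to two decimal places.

12.31

β = Cov / Var = 0.0217 / 0.0116 = 1.8707
E[R] = Rf + β(Rm − Rf) = 3.18% + 1.8707 × (4.97% − 3.18%) = 6.5286%
α = Rp − E[R] = 18.84% − 6.5286% = 12.3114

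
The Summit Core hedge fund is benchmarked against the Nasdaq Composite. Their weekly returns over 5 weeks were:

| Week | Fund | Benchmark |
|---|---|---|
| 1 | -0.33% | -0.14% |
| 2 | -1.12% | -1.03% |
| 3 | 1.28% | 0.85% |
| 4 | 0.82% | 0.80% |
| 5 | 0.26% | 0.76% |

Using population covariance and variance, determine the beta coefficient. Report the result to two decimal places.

r̄p = 0.1820%,  r̄m = 0.2480%
Cov = Σ(rp − r̄p)(rm − r̄m) / 5 = 0.5831
Var(rm) = Σ(rm − r̄m)² / 5 = 0.5426
β = Cov / Var = 0.5831 / 0.5426 = 1.0746

1.07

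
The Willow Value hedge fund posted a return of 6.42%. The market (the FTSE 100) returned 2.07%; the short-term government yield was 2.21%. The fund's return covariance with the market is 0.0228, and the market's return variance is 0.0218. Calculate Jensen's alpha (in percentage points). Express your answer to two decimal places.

4.36

β = Cov / Var = 0.0228 / 0.0218 = 1.0459
E[R] = Rf + β(Rm − Rf) = 2.21% + 1.0459 × (2.07% − 2.21%) = 2.0636%
α = Rp − E[R] = 6.42% − 2.0636% = 4.3564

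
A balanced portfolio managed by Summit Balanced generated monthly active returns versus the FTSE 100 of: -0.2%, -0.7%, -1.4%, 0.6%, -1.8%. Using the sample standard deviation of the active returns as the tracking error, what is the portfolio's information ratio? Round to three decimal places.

Mean return r̄ = -3.50 / 5 = -0.7000%
Sample std dev = √[3.6400 / 4] = 0.9539%
IR = r̄ / tracking error = -0.7000 / 0.9539 = -0.7338

-0.734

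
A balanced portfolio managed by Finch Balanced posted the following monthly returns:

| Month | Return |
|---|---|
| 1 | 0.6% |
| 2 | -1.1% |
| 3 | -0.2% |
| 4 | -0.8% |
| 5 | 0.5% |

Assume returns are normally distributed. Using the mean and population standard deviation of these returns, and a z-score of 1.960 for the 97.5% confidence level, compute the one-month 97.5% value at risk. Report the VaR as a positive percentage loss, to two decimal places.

1.53

Mean return r̄ = -1.00 / 5 = -0.2000%
Population σ = √[Σ(r − r̄)² / 5] = √[2.3000 / 5] = √0.4600 = 0.6782%
VaR = −(r̄ − z·σ) = −(-0.2000 − 1.960 × 0.6782) = −(-1.5293) = 1.5293%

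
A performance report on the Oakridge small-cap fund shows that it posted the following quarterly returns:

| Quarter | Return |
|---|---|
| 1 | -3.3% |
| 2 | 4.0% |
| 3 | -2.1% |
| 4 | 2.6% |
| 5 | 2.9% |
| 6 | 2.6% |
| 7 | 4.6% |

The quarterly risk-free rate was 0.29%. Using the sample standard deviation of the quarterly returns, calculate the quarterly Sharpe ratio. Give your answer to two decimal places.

0.43

r̄ = (-3.3 + 4 − 2.1 + 2.6 + 2.9 + 2.6 + 4.6) / 7 = 11.30 / 7 = 1.6143%
Σ(r − r̄)² = (-3.3 − 1.6143)² + (4 − 1.6143)² + … = 56.1486
sample σ = √(56.1486 / 6) = √9.3581 = 3.0591%
Sharpe = (r̄ − rf) / σ = (1.6143 − 0.29) / 3.0591 = 1.3243 / 3.0591 = 0.4329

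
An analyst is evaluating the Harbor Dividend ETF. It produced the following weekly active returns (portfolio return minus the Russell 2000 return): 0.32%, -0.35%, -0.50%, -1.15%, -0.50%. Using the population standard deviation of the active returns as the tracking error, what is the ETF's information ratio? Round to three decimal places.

-0.931

Mean return r̄ = -2.180 / 5 = -0.4360%
Σ(r − r̄)² = (0.32 − (-0.4360))² + (-0.35 − (-0.4360))² + … = 1.0969
population σ = √(1.0969 / 5) = √0.2194 = 0.4684%
IR = r̄ / tracking error = -0.4360 / 0.4684 = -0.9308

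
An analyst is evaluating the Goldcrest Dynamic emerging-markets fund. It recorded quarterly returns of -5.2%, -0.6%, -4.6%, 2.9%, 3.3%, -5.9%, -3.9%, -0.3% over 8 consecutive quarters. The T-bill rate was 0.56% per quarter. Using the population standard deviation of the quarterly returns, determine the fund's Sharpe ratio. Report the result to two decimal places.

-0.69

μ = (-5.2 − 0.6 − 4.6 + 2.9 + 3.3 − 5.9 − 3.9 − 0.3) / 8 = -14.30 / 8 = -1.7875%
Σ(r − μ)² = (-5.2 − (-1.7875))² + (-0.6 − (-1.7875))² + … = 92.4088
σ = √[92.4088 / 8] = 3.3987%
Sharpe = (μ − rf) / σ = (-1.7875 − 0.56) / 3.3987 = -2.3475 / 3.3987 = -0.6907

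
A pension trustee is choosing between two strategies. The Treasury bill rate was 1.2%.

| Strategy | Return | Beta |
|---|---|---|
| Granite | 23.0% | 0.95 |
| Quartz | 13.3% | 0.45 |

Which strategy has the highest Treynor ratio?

Quartz

Granite: Treynor = (23.0% − 1.2%) / 0.95 = 22.947
Quartz: Treynor = (13.3% − 1.2%) / 0.45 = 26.889
Highest: Quartz (26.889).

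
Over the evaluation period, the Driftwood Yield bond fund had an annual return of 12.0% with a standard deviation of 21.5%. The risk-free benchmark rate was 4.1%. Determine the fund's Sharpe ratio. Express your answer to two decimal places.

Sharpe = (Rp − Rf) / σp = (12.0% − 4.1%) / 21.5% = 7.90% / 21.5% = 0.3674

0.37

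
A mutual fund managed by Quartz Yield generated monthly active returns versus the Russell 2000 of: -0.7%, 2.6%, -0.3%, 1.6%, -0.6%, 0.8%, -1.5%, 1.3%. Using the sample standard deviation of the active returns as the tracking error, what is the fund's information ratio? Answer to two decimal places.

0.29

Mean return μ = 3.20 / 8 = 0.4000%
Sample σ = √[Σ(r − μ)² / 7] = √[13.5600 / 7] = √1.9371 = 1.3918%
IR = μ / tracking error = 0.4000 / 1.3918 = 0.2874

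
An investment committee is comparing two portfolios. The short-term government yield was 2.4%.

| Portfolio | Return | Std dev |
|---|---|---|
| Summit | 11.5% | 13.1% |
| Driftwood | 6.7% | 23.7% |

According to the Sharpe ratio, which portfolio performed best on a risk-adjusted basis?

Summit: Sharpe ratio = (11.5% − 2.4%) / 13.1% = 0.695
Driftwood: Sharpe ratio = (6.7% − 2.4%) / 23.7% = 0.181
Highest: Summit (0.695).

Summit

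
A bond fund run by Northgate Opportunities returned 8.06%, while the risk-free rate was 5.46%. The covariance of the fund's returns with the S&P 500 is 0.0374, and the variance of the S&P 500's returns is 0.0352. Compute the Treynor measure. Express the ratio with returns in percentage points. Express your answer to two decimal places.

2.45

β = Cov / Var = 0.0374 / 0.0352 = 1.0625
Treynor = (Rp − Rf) / β = (8.06% − 5.46%) / 1.0625 = 2.60 / 1.0625 = 2.4471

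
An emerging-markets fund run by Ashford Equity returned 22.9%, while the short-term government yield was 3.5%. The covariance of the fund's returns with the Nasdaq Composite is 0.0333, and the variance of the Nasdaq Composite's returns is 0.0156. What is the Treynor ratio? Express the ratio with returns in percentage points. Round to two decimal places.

9.09

β = Cov / Var = 0.0333 / 0.0156 = 2.1346
Treynor = (Rp − Rf) / β = (22.9% − 3.5%) / 2.1346 = 19.40 / 2.1346 = 9.0884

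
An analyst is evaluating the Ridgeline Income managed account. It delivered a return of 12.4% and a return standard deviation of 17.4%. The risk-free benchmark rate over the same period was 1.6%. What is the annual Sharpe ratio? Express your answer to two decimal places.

0.62

Sharpe = (Rp − Rf) / σp = (12.4% − 1.6%) / 17.4% = 10.80% / 17.4% = 0.6207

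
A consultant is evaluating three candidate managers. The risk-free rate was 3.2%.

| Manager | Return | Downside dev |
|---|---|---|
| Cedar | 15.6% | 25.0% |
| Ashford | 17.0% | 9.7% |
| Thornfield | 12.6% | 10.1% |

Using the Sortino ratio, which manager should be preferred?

Ashford

Cedar: Sortino ratio = (15.6% − 3.2%) / 25.0% = 0.496
Ashford: Sortino ratio = (17.0% − 3.2%) / 9.7% = 1.423
Thornfield: Sortino ratio = (12.6% − 3.2%) / 10.1% = 0.931
Highest: Ashford (1.423).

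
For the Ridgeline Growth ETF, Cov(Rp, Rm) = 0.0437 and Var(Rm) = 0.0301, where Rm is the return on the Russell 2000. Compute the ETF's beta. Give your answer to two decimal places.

1.45

β = Cov(Rp, Rm) / Var(Rm) = 0.0437 / 0.0301 = 1.4518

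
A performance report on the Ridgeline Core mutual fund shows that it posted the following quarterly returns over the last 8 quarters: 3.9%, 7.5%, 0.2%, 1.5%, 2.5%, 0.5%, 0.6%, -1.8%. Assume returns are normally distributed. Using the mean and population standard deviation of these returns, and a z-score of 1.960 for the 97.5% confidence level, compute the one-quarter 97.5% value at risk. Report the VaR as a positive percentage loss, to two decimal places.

3.33

Mean return r̄ = 14.90 / 8 = 1.8625%
Population std dev = √[56.0988 / 8] = 2.6481%
VaR = −(r̄ − z·σ) = −(1.8625 − 1.960 × 2.6481) = −(-3.3278) = 3.3278%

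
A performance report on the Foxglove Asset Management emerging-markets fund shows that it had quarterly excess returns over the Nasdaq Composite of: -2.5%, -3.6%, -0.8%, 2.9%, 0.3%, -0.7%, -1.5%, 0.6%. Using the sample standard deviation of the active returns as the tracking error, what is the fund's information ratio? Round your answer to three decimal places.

μ = (-2.5 − 3.6 − 0.8 + 2.9 + 0.3 − 0.7 − 1.5 + 0.6) / 8 = -5.30 / 8 = -0.6625%
Σ(r − μ)² = (-2.5 − (-0.6625))² + (-3.6 − (-0.6625))² + … = 27.9388
sample σ = √(27.9388 / 7) = √3.9913 = 1.9978%
IR = μ / tracking error = -0.6625 / 1.9978 = -0.3316

-0.332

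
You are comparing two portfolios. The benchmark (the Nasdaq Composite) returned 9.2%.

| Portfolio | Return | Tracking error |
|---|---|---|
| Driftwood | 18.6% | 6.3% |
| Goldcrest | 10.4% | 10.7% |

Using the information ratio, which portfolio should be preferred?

Driftwood

Driftwood: IR = (18.6% − 9.2%) / 6.3% = 1.492
Goldcrest: IR = (10.4% − 9.2%) / 10.7% = 0.112
Highest: Driftwood (1.492).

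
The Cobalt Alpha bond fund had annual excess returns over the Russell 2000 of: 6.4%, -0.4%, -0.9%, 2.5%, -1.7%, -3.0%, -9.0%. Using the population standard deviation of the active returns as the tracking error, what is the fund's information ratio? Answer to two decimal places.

μ = (6.4 − 0.4 − 0.9 + 2.5 − 1.7 − 3 − 9) / 7 = -0.8714%
Σ(r − μ)² = 135.7543; population σ = √(135.7543/7) = 4.4038%
IR = μ / tracking error = -0.8714 / 4.4038 = -0.1979

-0.20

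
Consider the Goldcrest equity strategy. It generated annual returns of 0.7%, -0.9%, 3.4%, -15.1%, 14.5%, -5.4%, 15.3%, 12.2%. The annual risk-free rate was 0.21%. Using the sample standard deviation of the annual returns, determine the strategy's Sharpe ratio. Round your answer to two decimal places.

r̄ = (0.7 − 0.9 + 3.4 − 15.1 + 14.5 − 5.4 + 15.3 + 12.2) / 8 = 24.70 / 8 = 3.0875%
Sample std dev = √[786.9488 / 7] = 10.6029%
Sharpe = (r̄ − rf) / σ = (3.0875 − 0.21) / 10.6029 = 2.8775 / 10.6029 = 0.2714

0.27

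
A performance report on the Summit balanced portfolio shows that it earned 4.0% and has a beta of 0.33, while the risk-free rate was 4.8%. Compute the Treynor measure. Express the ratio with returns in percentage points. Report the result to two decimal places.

Treynor = (Rp − Rf) / β = (4.0% − 4.8%) / 0.33 = -0.80 / 0.33 = -2.4242

-2.42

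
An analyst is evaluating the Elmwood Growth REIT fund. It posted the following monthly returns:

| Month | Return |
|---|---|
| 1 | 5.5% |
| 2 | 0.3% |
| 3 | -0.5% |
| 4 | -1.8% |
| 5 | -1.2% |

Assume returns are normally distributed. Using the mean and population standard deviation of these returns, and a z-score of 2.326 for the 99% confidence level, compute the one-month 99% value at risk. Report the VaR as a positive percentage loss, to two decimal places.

r̄ = (5.5 + 0.3 − 0.5 − 1.8 − 1.2) / 5 = 0.4600%
Σ(r − r̄)² = (5.5 − 0.4600)² + (0.3 − 0.4600)² + (-0.5 − 0.4600)² + … = 34.2120
σ = √[34.2120 / 5] = 2.6158%
VaR = −(r̄ − z·σ) = −(0.4600 − 2.326 × 2.6158) = −(-5.6244) = 5.6244%

5.62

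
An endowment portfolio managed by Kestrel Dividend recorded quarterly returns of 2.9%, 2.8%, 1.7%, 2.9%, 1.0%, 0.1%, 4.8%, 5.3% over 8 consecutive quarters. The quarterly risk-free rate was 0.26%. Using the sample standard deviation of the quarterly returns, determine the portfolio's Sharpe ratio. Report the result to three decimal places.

r̄ = (2.9 + 2.8 + 1.7 + 2.9 + 1 + 0.1 + 4.8 + 5.3) / 8 = 2.6875%
Σ(r − r̄)² = 21.9088; sample σ = √(21.9088/7) = 1.7691%
Sharpe = (r̄ − rf) / σ = (2.6875 − 0.26) / 1.7691 = 2.4275 / 1.7691 = 1.3722

1.372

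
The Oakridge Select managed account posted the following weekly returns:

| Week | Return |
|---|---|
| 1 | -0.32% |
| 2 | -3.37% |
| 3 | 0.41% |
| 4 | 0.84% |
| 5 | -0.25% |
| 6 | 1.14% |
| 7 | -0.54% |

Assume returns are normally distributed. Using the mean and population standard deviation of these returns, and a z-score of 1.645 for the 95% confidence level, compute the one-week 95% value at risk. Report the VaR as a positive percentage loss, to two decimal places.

2.57

Mean return r̄ = -2.090 / 7 = -0.2986%
Population std dev = √[13.3627 / 7] = 1.3817%
VaR = −(r̄ − z·σ) = −(-0.2986 − 1.645 × 1.3817) = −(-2.5715) = 2.5715%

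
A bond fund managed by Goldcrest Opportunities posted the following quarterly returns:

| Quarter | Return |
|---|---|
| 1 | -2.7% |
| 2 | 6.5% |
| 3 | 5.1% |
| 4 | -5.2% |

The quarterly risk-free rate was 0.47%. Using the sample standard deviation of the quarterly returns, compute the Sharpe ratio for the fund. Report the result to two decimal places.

0.08

Mean return r̄ = 3.70 / 4 = 0.9250%
Sample σ = √[Σ(r − r̄)² / 3] = √[99.1675 / 3] = √33.0558 = 5.7494%
Sharpe = (r̄ − rf) / σ = (0.9250 − 0.47) / 5.7494 = 0.4550 / 5.7494 = 0.0791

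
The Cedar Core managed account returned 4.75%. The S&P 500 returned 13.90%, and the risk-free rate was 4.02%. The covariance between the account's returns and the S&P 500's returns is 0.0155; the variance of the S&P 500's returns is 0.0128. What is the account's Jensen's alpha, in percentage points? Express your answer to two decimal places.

β = Cov / Var = 0.0155 / 0.0128 = 1.2109
E[R] = Rf + β(Rm − Rf) = 4.02% + 1.2109 × (13.90% − 4.02%) = 15.9837%
α = Rp − E[R] = 4.75% − 15.9837% = -11.2337

-11.23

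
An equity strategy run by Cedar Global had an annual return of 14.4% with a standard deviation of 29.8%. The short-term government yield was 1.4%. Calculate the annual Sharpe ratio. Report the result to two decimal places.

Sharpe = (Rp − Rf) / σp = (14.4% − 1.4%) / 29.8% = 13.00% / 29.8% = 0.4362

0.44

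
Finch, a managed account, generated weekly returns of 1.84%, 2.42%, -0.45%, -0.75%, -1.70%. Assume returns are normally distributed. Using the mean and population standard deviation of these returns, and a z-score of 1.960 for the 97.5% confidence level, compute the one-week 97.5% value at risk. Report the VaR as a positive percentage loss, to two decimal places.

2.83

μ = (1.84 + 2.42 − 0.45 − 0.75 − 1.7) / 5 = 1.360 / 5 = 0.2720%
Population std dev = √[12.5271 / 5] = 1.5829%
VaR = −(μ − z·σ) = −(0.2720 − 1.960 × 1.5829) = −(-2.8305) = 2.8305%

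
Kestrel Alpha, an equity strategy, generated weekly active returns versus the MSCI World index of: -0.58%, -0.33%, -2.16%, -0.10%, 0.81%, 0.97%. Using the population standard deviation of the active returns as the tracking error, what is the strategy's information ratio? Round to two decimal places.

-0.22

r̄ = (-0.58 − 0.33 − 2.16 − 0.1 + 0.81 + 0.97) / 6 = -1.390 / 6 = -0.2317%
Σ(r − r̄)² = (-0.58 − (-0.2317))² + (-0.33 − (-0.2317))² + (-2.16 − (-0.2317))² + … = 6.3959
σ = √[6.3959 / 6] = 1.0325%
IR = r̄ / tracking error = -0.2317 / 1.0325 = -0.2244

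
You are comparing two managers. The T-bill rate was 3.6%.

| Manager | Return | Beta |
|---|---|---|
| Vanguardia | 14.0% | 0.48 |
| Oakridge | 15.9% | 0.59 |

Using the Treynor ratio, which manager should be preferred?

Vanguardia

Vanguardia: Treynor = (14.0% − 3.6%) / 0.48 = 21.667
Oakridge: Treynor = (15.9% − 3.6%) / 0.59 = 20.847
Highest: Vanguardia (21.667).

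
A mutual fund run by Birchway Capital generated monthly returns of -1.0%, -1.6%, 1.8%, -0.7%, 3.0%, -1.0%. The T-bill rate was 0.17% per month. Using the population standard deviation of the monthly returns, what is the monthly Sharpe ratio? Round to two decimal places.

-0.05

Mean return r̄ = 0.50 / 6 = 0.0833%
Σ(r − r̄)² = (-1 − 0.0833)² + (-1.6 − 0.0833)² + … = 17.2483
σ = √[17.2483 / 6] = 1.6955%
Sharpe = (r̄ − rf) / σ = (0.0833 − 0.17) / 1.6955 = -0.0867 / 1.6955 = -0.0511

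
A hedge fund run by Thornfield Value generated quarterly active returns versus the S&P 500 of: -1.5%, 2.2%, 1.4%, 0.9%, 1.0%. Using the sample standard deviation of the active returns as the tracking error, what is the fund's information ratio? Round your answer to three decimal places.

r̄ = (-1.5 + 2.2 + 1.4 + 0.9 + 1) / 5 = 0.8000%
Sample std dev = √[7.6600 / 4] = 1.3838%
IR = r̄ / tracking error = 0.8000 / 1.3838 = 0.5781

0.578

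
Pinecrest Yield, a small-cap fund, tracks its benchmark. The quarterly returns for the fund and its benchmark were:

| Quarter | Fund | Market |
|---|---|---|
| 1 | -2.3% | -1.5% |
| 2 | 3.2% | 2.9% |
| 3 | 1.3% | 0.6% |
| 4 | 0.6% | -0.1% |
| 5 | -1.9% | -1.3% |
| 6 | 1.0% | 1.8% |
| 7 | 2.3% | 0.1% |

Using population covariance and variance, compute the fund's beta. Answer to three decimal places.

r̄p = 0.6000%,  r̄m = 0.3571%
Cov = Σ(rp − r̄p)(rm − r̄m) / 7 = 2.3500
Var(rm) = Σ(rm − r̄m)² / 7 = 2.1539
β = Cov / Var = 2.3500 / 2.1539 = 1.0910

1.091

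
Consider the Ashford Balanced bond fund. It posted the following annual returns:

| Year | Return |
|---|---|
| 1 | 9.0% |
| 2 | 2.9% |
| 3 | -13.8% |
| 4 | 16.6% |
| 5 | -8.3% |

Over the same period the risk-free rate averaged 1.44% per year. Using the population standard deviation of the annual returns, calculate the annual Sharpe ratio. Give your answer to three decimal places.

-0.014

r̄ = (9 + 2.9 − 13.8 + 16.6 − 8.3) / 5 = 6.40 / 5 = 1.2800%
Population σ = √[Σ(r − r̄)² / 5] = √[616.1080 / 5] = √123.2216 = 11.1005%
Sharpe = (r̄ − rf) / σ = (1.2800 − 1.44) / 11.1005 = -0.1600 / 11.1005 = -0.0144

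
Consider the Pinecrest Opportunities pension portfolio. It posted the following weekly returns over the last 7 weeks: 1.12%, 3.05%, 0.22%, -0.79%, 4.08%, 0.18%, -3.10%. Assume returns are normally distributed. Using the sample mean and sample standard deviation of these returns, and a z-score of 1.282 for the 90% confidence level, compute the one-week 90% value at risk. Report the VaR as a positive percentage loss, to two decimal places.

μ = (1.12 + 3.05 + 0.22 − 0.79 + 4.08 + 0.18 − 3.1) / 7 = 0.6800%
Σ(r − μ)² = (1.12 − 0.6800)² + (3.05 − 0.6800)² + (0.22 − 0.6800)² + … = 34.2814
σ = √[34.2814 / 6] = 2.3903%
VaR = −(μ − z·σ) = −(0.6800 − 1.282 × 2.3903) = −(-2.3844) = 2.3844%

2.38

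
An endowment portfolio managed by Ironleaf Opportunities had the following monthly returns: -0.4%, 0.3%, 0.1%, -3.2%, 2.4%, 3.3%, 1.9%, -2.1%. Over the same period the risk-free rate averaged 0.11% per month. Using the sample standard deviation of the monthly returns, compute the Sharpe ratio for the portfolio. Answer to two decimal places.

0.08

Mean return μ = 2.30 / 8 = 0.2875%
Σ(r − μ)² = (-0.4 − 0.2875)² + (0.3 − 0.2875)² + (0.1 − 0.2875)² + … = 34.5088
σ = √[34.5088 / 7] = 2.2203%
Sharpe = (μ − rf) / σ = (0.2875 − 0.11) / 2.2203 = 0.1775 / 2.2203 = 0.0799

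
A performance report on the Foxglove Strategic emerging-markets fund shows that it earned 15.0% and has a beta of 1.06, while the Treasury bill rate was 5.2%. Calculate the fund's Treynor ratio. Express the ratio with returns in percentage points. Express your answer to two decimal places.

Treynor = (Rp − Rf) / β = (15.0% − 5.2%) / 1.06 = 9.80 / 1.06 = 9.2453

9.25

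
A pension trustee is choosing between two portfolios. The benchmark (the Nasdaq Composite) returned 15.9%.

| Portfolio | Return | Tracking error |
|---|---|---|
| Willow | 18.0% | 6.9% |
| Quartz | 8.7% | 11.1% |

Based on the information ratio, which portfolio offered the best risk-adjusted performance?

Willow: IR = (18.0% − 15.9%) / 6.9% = 0.304
Quartz: IR = (8.7% − 15.9%) / 11.1% = -0.649
Highest: Willow (0.304).

Willow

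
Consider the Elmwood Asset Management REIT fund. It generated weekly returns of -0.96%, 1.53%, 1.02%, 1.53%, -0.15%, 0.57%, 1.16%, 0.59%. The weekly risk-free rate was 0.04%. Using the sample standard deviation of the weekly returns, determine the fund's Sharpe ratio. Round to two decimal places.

r̄ = (-0.96 + 1.53 + 1.02 + 1.53 − 0.15 + 0.57 + 1.16 + 0.59) / 8 = 0.6613%
Σ(r − r̄)² = 5.1869; sample σ = √(5.1869/7) = 0.8608%
Sharpe = (r̄ − rf) / σ = (0.6613 − 0.04) / 0.8608 = 0.6213 / 0.8608 = 0.7218

0.72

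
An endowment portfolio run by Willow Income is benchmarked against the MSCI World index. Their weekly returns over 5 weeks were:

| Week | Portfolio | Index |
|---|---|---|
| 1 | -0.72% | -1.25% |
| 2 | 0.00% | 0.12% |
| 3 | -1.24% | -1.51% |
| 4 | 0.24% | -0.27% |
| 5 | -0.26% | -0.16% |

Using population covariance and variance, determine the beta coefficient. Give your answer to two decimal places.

r̄p = -0.3960%,  r̄m = -0.6140%
Cov = Σ(rp − r̄p)(rm − r̄m) / 5 = 0.3067
Var(rm) = Σ(rm − r̄m)² / 5 = 0.4141
β = Cov / Var = 0.3067 / 0.4141 = 0.7406

0.74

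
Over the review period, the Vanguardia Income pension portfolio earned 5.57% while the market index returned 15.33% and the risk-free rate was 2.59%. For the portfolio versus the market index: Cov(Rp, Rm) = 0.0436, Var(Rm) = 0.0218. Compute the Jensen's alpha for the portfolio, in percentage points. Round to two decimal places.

β = Cov / Var = 0.0436 / 0.0218 = 2.0000
E[R] = Rf + β(Rm − Rf) = 2.59% + 2.0000 × (15.33% − 2.59%) = 28.0700%
α = Rp − E[R] = 5.57% − 28.0700% = -22.5000

-22.50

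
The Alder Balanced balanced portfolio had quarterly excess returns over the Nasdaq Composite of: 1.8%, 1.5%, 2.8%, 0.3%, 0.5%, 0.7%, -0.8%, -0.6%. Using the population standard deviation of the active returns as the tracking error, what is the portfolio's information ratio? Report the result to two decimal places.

Mean return μ = 6.20 / 8 = 0.7750%
Σ(r − μ)² = (1.8 − 0.7750)² + (1.5 − 0.7750)² + … = 10.3550
population σ = √(10.3550 / 8) = √1.2944 = 1.1377%
IR = μ / tracking error = 0.7750 / 1.1377 = 0.6812

0.68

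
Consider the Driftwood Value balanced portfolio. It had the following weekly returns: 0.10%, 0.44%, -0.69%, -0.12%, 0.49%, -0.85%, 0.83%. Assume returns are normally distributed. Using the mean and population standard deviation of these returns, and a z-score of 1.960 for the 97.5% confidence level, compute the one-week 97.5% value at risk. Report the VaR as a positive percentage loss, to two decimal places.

1.10

Mean return r̄ = 0.200 / 7 = 0.0286%
Σ(r − r̄)² = (0.1 − 0.0286)² + (0.44 − 0.0286)² + (-0.69 − 0.0286)² + … = 2.3399
σ = √[2.3399 / 7] = 0.5782%
VaR = −(r̄ − z·σ) = −(0.0286 − 1.960 × 0.5782) = −(-1.1047) = 1.1047%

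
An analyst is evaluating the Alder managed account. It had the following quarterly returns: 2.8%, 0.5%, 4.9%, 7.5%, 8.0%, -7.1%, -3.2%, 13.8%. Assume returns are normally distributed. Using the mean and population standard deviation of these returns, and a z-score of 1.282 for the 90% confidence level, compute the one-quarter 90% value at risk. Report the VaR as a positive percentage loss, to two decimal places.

Mean return μ = 27.20 / 8 = 3.4000%
Σ(r − μ)² = (2.8 − 3.4000)² + (0.5 − 3.4000)² + … = 310.9600
σ = √[310.9600 / 8] = 6.2346%
VaR = −(μ − z·σ) = −(3.4000 − 1.282 × 6.2346) = −(-4.5928) = 4.5928%

4.59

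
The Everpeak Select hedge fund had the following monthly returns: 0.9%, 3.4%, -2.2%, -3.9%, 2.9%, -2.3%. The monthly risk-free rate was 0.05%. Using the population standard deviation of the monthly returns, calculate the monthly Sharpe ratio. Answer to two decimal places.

-0.09

r̄ = (0.9 + 3.4 − 2.2 − 3.9 + 2.9 − 2.3) / 6 = -0.2000%
Σ(r − r̄)² = 45.8800; population σ = √(45.8800/6) = 2.7653%
Sharpe = (r̄ − rf) / σ = (-0.2000 − 0.05) / 2.7653 = -0.2500 / 2.7653 = -0.0904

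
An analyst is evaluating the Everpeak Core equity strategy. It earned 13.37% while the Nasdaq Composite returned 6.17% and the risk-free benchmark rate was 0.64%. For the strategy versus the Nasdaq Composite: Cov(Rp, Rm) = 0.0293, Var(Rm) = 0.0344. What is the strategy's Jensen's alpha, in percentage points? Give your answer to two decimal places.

β = Cov / Var = 0.0293 / 0.0344 = 0.8517
E[R] = Rf + β(Rm − Rf) = 0.64% + 0.8517 × (6.17% − 0.64%) = 5.3499%
α = Rp − E[R] = 13.37% − 5.3499% = 8.0201

8.02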